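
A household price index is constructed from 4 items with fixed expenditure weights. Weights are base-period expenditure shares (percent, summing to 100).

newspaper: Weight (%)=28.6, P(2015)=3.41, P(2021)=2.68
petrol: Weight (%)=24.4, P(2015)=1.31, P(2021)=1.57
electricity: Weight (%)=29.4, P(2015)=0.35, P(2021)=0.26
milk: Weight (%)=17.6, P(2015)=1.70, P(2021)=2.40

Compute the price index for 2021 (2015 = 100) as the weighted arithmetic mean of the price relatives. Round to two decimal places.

98.41

newspaper: 28.6 × (2.68/3.41) = 28.6 × 0.785924 = 22.4774
petrol: 24.4 × (1.57/1.31) = 24.4 × 1.198473 = 29.2427
electricity: 29.4 × (0.26/0.35) = 29.4 × 0.742857 = 21.8400
milk: 17.6 × (2.40/1.70) = 17.6 × 1.411765 = 24.8471
Index = Σ wᵢ·(p₁ᵢ/p₀ᵢ) = 22.4774 + 29.2427 + 21.8400 + 24.8471 = 98.4072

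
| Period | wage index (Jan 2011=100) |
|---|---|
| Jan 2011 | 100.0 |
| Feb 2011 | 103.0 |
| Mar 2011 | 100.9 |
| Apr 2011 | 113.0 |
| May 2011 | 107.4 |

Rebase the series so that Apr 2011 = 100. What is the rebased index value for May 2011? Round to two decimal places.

Rebased(May 2011) = 107.4 / 113.0 × 100 = 95.0442

95.04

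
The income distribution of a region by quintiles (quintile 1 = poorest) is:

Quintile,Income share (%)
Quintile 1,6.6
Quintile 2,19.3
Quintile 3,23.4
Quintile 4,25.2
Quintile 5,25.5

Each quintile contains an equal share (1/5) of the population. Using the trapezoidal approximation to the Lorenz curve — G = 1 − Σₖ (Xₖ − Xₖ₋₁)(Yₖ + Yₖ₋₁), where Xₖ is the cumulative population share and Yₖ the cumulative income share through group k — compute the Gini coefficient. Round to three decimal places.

Cumulative income shares Yₖ: 0.0660, 0.2590, 0.4930, 0.7450, 1.0000
Σ (Xₖ−Xₖ₋₁)(Yₖ+Yₖ₋₁) = (1/5)(0.0660+0.0000) + (1/5)(0.2590+0.0660) + (1/5)(0.4930+0.2590) + (1/5)(0.7450+0.4930) + (1/5)(1.0000+0.7450)
  = 0.0132 + 0.0650 + 0.1504 + 0.2476 + 0.3490 = 0.8252
G = 1 − 0.8252 = 0.1748

0.175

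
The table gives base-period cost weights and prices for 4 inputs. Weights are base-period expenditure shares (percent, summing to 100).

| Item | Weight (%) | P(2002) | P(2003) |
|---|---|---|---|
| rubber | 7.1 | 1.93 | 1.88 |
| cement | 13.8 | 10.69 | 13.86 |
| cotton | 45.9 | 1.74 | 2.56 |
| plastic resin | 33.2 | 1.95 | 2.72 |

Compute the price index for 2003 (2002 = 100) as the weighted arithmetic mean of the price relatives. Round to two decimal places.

138.65

rubber: 7.1 × (1.88/1.93) = 7.1 × 0.974093 = 6.9161
cement: 13.8 × (13.86/10.69) = 13.8 × 1.296539 = 17.8922
cotton: 45.9 × (2.56/1.74) = 45.9 × 1.471264 = 67.5310
plastic resin: 33.2 × (2.72/1.95) = 33.2 × 1.394872 = 46.3097
Index = Σ wᵢ·(p₁ᵢ/p₀ᵢ) = 6.9161 + 17.8922 + 67.5310 + 46.3097 = 138.6491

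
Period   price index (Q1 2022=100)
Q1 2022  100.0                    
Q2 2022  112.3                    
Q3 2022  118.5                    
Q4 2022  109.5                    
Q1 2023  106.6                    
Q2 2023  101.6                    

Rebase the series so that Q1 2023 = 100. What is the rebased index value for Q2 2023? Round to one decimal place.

Rebased(Q2 2023) = 101.6 / 106.6 × 100 = 95.3096

95.3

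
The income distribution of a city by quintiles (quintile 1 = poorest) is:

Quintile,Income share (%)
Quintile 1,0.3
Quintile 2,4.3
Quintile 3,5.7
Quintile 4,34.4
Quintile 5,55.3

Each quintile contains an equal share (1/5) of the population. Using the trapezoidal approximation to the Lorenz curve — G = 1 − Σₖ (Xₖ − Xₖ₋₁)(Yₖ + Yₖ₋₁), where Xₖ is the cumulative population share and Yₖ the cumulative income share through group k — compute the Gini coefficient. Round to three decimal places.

Cumulative income shares Yₖ: 0.0030, 0.0460, 0.1030, 0.4470, 1.0000
Σ (Xₖ−Xₖ₋₁)(Yₖ+Yₖ₋₁) = (1/5)(0.0030+0.0000) + (1/5)(0.0460+0.0030) + (1/5)(0.1030+0.0460) + (1/5)(0.4470+0.1030) + (1/5)(1.0000+0.4470)
  = 0.0006 + 0.0098 + 0.0298 + 0.1100 + 0.2894 = 0.4396
G = 1 − 0.4396 = 0.5604

0.560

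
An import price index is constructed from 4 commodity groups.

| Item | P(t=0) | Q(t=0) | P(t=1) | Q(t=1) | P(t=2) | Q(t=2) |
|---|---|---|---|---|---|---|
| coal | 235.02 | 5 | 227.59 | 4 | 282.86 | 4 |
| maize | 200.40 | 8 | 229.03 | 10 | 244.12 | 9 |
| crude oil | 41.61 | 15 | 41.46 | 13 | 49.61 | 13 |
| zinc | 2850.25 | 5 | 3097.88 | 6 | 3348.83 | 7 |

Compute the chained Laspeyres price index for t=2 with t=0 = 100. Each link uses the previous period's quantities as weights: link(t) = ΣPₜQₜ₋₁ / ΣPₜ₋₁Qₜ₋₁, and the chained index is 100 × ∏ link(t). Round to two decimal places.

117.69

Link t=0→t=1:
ΣP(t=1)Q(t=0) = 227.59×5 + 229.03×8 + 41.46×15 + 3097.88×5 = 1137.95 + 1832.24 + 621.9 + 15489.4 = 19081.49
ΣP(t=0)Q(t=0) = 235.02×5 + 200.40×8 + 41.61×15 + 2850.25×5 = 1175.1 + 1603.2 + 624.15 + 14251.25 = 17653.7
link = 19081.49/17653.7 = 1.080878
Link t=1→t=2:
ΣP(t=2)Q(t=1) = 282.86×4 + 244.12×10 + 49.61×13 + 3348.83×6 = 1131.44 + 2441.2 + 644.93 + 20092.98 = 24310.55
ΣP(t=1)Q(t=1) = 227.59×4 + 229.03×10 + 41.46×13 + 3097.88×6 = 910.36 + 2290.3 + 538.98 + 18587.28 = 22326.92
link = 24310.55/22326.92 = 1.088845
Chained index = 100 × 1.080878 × 1.088845 = 117.6908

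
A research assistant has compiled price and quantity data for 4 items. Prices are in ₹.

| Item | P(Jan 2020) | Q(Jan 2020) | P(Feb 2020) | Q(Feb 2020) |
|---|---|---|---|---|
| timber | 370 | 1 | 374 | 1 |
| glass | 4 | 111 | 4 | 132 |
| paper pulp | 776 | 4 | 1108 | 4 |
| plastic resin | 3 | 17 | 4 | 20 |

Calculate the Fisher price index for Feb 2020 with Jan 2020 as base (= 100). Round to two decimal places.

Laspeyres component (base-period weights):
ΣP(Feb 2020)Q(Jan 2020) = 374×1 + 4×111 + 1108×4 + 4×17 = 374 + 444 + 4432 + 68 = 5318
ΣP(Jan 2020)Q(Jan 2020) = 370×1 + 4×111 + 776×4 + 3×17 = 370 + 444 + 3104 + 51 = 3969
L = 5318 / 3969 × 100 = 133.9884
Paasche component (current-period weights):
ΣP(Feb 2020)Q(Feb 2020) = 374×1 + 4×132 + 1108×4 + 4×20 = 374 + 528 + 4432 + 80 = 5414
ΣP(Jan 2020)Q(Feb 2020) = 370×1 + 4×132 + 776×4 + 3×20 = 370 + 528 + 3104 + 60 = 4062
P = 5414 / 4062 × 100 = 133.2841
Fisher = √(L × P) = √(133.9884 × 133.2841) = 133.6358

133.64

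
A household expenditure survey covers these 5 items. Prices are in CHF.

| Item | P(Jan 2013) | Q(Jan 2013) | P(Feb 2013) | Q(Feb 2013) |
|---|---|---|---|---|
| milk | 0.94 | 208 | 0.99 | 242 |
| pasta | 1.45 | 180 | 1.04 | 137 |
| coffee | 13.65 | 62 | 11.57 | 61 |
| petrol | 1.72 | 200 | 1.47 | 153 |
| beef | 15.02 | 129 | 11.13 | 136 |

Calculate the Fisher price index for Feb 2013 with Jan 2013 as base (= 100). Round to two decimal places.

79.26

Laspeyres component (base-period weights):
ΣP(Feb 2013)Q(Jan 2013) = 0.99×208 + 1.04×180 + 11.57×62 + 1.47×200 + 11.13×129 = 205.92 + 187.2 + 717.34 + 294 + 1435.77 = 2840.23
ΣP(Jan 2013)Q(Jan 2013) = 0.94×208 + 1.45×180 + 13.65×62 + 1.72×200 + 15.02×129 = 195.52 + 261 + 846.3 + 344 + 1937.58 = 3584.4
L = 2840.23 / 3584.4 × 100 = 79.2386
Paasche component (current-period weights):
ΣP(Feb 2013)Q(Feb 2013) = 0.99×242 + 1.04×137 + 11.57×61 + 1.47×153 + 11.13×136 = 239.58 + 142.48 + 705.77 + 224.91 + 1513.68 = 2826.42
ΣP(Jan 2013)Q(Feb 2013) = 0.94×242 + 1.45×137 + 13.65×61 + 1.72×153 + 15.02×136 = 227.48 + 198.65 + 832.65 + 263.16 + 2042.72 = 3564.66
P = 2826.42 / 3564.66 × 100 = 79.2900
Fisher = √(L × P) = √(79.2386 × 79.2900) = 79.2643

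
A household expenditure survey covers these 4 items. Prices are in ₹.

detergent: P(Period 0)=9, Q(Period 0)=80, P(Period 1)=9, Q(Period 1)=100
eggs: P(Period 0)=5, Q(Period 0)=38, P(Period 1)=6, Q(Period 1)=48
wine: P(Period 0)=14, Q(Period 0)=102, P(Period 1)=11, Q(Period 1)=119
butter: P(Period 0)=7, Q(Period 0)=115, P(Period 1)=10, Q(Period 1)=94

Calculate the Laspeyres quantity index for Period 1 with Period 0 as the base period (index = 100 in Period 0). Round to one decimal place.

Laspeyres quantity index uses base-period prices as weights.
ΣP(Period 0)·Q(Period 1) = 9×100 + 5×48 + 14×119 + 7×94 = 900 + 240 + 1666 + 658 = 3464
ΣP(Period 0)·Q(Period 0) = 9×80 + 5×38 + 14×102 + 7×115 = 720 + 190 + 1428 + 805 = 3143
Index = 3464 / 3143 × 100 = 110.2132

110.2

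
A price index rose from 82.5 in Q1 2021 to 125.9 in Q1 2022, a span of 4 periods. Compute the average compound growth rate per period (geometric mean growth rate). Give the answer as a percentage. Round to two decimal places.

Growth factor = (125.9/82.5)^(1/4) = (1.526061)^(1/4) = 1.111458
Growth rate = 1.111458 − 1 = 0.111458 = 11.1458%

11.15%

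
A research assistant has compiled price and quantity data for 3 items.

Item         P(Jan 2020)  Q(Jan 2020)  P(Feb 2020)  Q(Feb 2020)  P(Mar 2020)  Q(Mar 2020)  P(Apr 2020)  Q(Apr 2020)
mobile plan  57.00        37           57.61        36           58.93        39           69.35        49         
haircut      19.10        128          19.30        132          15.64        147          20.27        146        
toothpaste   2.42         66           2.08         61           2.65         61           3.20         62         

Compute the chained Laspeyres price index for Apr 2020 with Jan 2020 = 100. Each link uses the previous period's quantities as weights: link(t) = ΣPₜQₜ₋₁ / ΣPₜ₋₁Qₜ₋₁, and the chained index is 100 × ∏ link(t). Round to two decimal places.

Link Jan 2020→Feb 2020:
ΣP(Feb 2020)Q(Jan 2020) = 57.61×37 + 19.30×128 + 2.08×66 = 2131.57 + 2470.4 + 137.28 = 4739.25
ΣP(Jan 2020)Q(Jan 2020) = 57.00×37 + 19.10×128 + 2.42×66 = 2109 + 2444.8 + 159.72 = 4713.52
link = 4739.25/4713.52 = 1.005459
Link Feb 2020→Mar 2020:
ΣP(Mar 2020)Q(Feb 2020) = 58.93×36 + 15.64×132 + 2.65×61 = 2121.48 + 2064.48 + 161.65 = 4347.61
ΣP(Feb 2020)Q(Feb 2020) = 57.61×36 + 19.30×132 + 2.08×61 = 2073.96 + 2547.6 + 126.88 = 4748.44
link = 4347.61/4748.44 = 0.915587
Link Mar 2020→Apr 2020:
ΣP(Apr 2020)Q(Mar 2020) = 69.35×39 + 20.27×147 + 3.20×61 = 2704.65 + 2979.69 + 195.2 = 5879.54
ΣP(Mar 2020)Q(Mar 2020) = 58.93×39 + 15.64×147 + 2.65×61 = 2298.27 + 2299.08 + 161.65 = 4759
link = 5879.54/4759 = 1.235457
Chained index = 100 × 1.005459 × 0.915587 × 1.235457 = 113.7343

113.73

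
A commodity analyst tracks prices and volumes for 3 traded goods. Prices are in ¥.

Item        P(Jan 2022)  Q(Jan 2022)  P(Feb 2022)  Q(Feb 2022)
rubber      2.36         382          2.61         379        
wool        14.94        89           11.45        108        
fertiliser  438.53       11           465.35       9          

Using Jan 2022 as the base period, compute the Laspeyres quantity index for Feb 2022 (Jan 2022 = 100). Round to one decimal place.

Laspeyres quantity index uses base-period prices as weights.
ΣP(Jan 2022)·Q(Feb 2022) = 2.36×379 + 14.94×108 + 438.53×9 = 894.44 + 1613.52 + 3946.77 = 6454.73
ΣP(Jan 2022)·Q(Jan 2022) = 2.36×382 + 14.94×89 + 438.53×11 = 901.52 + 1329.66 + 4823.83 = 7055.01
Index = 6454.73 / 7055.01 × 100 = 91.4914

91.5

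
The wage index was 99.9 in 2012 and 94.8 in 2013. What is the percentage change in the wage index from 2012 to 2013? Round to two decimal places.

-5.11%

Change = (94.8 − 99.9) / 99.9 × 100
       = -5.1 / 99.9 × 100 = -5.1051%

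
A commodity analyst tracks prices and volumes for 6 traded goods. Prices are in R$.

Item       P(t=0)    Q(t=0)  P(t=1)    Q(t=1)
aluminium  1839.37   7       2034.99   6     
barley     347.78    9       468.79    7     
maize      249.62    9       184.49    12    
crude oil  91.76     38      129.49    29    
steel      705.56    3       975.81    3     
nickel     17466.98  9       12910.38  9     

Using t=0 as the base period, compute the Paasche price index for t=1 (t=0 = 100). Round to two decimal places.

Paasche price index uses current-period quantities as weights.
ΣP(t=1)·Q(t=1) = 2034.99×6 + 468.79×7 + 184.49×12 + 129.49×29 + 975.81×3 + 12910.38×9 = 12209.94 + 3281.53 + 2213.88 + 3755.21 + 2927.43 + 116193.42 = 140581.41
ΣP(t=0)·Q(t=1) = 1839.37×6 + 347.78×7 + 249.62×12 + 91.76×29 + 705.56×3 + 17466.98×9 = 11036.22 + 2434.46 + 2995.44 + 2661.04 + 2116.68 + 157202.82 = 178446.66
Index = 140581.41 / 178446.66 × 100 = 78.7806

78.78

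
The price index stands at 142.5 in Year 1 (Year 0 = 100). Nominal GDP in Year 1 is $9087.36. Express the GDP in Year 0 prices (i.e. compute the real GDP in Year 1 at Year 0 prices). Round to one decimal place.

Real = Nominal ÷ (Index/100) = 9087.36 ÷ (142.5/100)
     = 9087.36 ÷ 1.425 = 6377.0947

6377.1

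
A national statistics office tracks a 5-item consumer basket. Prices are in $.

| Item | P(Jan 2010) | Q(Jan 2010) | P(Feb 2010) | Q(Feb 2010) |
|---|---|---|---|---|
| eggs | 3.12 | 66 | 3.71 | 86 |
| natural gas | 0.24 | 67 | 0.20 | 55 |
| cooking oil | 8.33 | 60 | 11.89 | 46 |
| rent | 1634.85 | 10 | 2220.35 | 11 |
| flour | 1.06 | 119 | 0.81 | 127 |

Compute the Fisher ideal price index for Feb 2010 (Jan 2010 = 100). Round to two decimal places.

Laspeyres component (base-period weights):
ΣP(Feb 2010)Q(Jan 2010) = 3.71×66 + 0.20×67 + 11.89×60 + 2220.35×10 + 0.81×119 = 244.86 + 13.4 + 713.4 + 22203.5 + 96.39 = 23271.55
ΣP(Jan 2010)Q(Jan 2010) = 3.12×66 + 0.24×67 + 8.33×60 + 1634.85×10 + 1.06×119 = 205.92 + 16.08 + 499.8 + 16348.5 + 126.14 = 17196.44
L = 23271.55 / 17196.44 × 100 = 135.3277
Paasche component (current-period weights):
ΣP(Feb 2010)Q(Feb 2010) = 3.71×86 + 0.20×55 + 11.89×46 + 2220.35×11 + 0.81×127 = 319.06 + 11 + 546.94 + 24423.85 + 102.87 = 25403.72
ΣP(Jan 2010)Q(Feb 2010) = 3.12×86 + 0.24×55 + 8.33×46 + 1634.85×11 + 1.06×127 = 268.32 + 13.2 + 383.18 + 17983.35 + 134.62 = 18782.67
P = 25403.72 / 18782.67 × 100 = 135.2508
Fisher = √(L × P) = √(135.3277 × 135.2508) = 135.2893

135.29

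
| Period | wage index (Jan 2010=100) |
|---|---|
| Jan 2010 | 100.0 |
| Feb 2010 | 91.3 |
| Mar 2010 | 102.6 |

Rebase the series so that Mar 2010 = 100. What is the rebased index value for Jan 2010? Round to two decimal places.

Rebased(Jan 2010) = 100.0 / 102.6 × 100 = 97.4659

97.47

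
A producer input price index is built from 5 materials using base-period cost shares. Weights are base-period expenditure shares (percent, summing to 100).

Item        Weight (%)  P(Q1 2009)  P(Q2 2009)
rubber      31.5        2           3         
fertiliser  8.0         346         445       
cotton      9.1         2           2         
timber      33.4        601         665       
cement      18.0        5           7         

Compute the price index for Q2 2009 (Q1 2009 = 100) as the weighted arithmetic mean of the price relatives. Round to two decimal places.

128.80

rubber: 31.5 × (3/2) = 31.5 × 1.500000 = 47.2500
fertiliser: 8.0 × (445/346) = 8.0 × 1.286127 = 10.2890
cotton: 9.1 × (2/2) = 9.1 × 1.000000 = 9.1000
timber: 33.4 × (665/601) = 33.4 × 1.106489 = 36.9567
cement: 18.0 × (7/5) = 18.0 × 1.400000 = 25.2000
Index = Σ wᵢ·(p₁ᵢ/p₀ᵢ) = 47.2500 + 10.2890 + 9.1000 + 36.9567 + 25.2000 = 128.7958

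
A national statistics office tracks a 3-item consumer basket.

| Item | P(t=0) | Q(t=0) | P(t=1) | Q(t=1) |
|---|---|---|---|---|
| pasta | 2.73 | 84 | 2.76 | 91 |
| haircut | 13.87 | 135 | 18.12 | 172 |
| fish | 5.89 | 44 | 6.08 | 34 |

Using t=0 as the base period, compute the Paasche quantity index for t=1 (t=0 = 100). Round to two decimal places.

Paasche quantity index uses current-period prices as weights.
ΣP(t=1)·Q(t=1) = 2.76×91 + 18.12×172 + 6.08×34 = 251.16 + 3116.64 + 206.72 = 3574.52
ΣP(t=1)·Q(t=0) = 2.76×84 + 18.12×135 + 6.08×44 = 231.84 + 2446.2 + 267.52 = 2945.56
Index = 3574.52 / 2945.56 × 100 = 121.3528

121.35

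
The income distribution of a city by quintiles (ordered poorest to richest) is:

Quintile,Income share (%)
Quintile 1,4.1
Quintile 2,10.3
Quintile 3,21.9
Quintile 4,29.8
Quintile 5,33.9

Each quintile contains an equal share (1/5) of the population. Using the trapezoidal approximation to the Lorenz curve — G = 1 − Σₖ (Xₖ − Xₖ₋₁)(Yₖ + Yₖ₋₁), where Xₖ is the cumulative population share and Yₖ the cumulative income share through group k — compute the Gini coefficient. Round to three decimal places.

Cumulative income shares Yₖ: 0.0410, 0.1440, 0.3630, 0.6610, 1.0000
Σ (Xₖ−Xₖ₋₁)(Yₖ+Yₖ₋₁) = (1/5)(0.0410+0.0000) + (1/5)(0.1440+0.0410) + (1/5)(0.3630+0.1440) + (1/5)(0.6610+0.3630) + (1/5)(1.0000+0.6610)
  = 0.0082 + 0.0370 + 0.1014 + 0.2048 + 0.3322 = 0.6836
G = 1 − 0.6836 = 0.3164

0.316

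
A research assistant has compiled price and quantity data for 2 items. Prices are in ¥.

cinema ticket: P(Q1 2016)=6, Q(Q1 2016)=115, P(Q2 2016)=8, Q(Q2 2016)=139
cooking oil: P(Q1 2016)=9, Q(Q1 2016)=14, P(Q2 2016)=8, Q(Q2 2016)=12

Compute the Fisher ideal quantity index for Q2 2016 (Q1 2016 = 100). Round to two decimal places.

Laspeyres component (base-period weights):
ΣP(Q1 2016)Q(Q2 2016) = 6×139 + 9×12 = 834 + 108 = 942
ΣP(Q1 2016)Q(Q1 2016) = 6×115 + 9×14 = 690 + 126 = 816
L = 942 / 816 × 100 = 115.4412
Paasche component (current-period weights):
ΣP(Q2 2016)Q(Q2 2016) = 8×139 + 8×12 = 1112 + 96 = 1208
ΣP(Q2 2016)Q(Q1 2016) = 8×115 + 8×14 = 920 + 112 = 1032
P = 1208 / 1032 × 100 = 117.0543
Fisher = √(L × P) = √(115.4412 × 117.0543) = 116.2449

116.24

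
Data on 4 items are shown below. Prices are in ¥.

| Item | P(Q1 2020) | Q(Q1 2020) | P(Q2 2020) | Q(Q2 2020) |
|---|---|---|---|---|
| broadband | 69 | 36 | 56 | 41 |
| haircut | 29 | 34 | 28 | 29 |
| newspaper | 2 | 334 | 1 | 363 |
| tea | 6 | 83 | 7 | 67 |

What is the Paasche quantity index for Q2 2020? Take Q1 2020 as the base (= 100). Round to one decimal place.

Paasche quantity index uses current-period prices as weights.
ΣP(Q2 2020)·Q(Q2 2020) = 56×41 + 28×29 + 1×363 + 7×67 = 2296 + 812 + 363 + 469 = 3940
ΣP(Q2 2020)·Q(Q1 2020) = 56×36 + 28×34 + 1×334 + 7×83 = 2016 + 952 + 334 + 581 = 3883
Index = 3940 / 3883 × 100 = 101.4679

101.5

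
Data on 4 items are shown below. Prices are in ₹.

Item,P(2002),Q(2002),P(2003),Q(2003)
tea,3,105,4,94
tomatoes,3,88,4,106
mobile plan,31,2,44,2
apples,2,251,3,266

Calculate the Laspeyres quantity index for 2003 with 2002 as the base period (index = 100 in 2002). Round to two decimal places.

Laspeyres quantity index uses base-period prices as weights.
ΣP(2002)·Q(2003) = 3×94 + 3×106 + 31×2 + 2×266 = 282 + 318 + 62 + 532 = 1194
ΣP(2002)·Q(2002) = 3×105 + 3×88 + 31×2 + 2×251 = 315 + 264 + 62 + 502 = 1143
Index = 1194 / 1143 × 100 = 104.4619

104.46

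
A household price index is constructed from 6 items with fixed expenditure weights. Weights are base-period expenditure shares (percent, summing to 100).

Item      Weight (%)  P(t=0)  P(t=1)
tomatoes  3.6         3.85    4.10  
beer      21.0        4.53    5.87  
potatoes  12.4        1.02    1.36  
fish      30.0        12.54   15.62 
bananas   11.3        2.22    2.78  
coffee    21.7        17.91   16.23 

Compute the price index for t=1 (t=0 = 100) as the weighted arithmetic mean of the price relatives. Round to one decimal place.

118.8

tomatoes: 3.6 × (4.10/3.85) = 3.6 × 1.064935 = 3.8338
beer: 21.0 × (5.87/4.53) = 21.0 × 1.295806 = 27.2119
potatoes: 12.4 × (1.36/1.02) = 12.4 × 1.333333 = 16.5333
fish: 30.0 × (15.62/12.54) = 30.0 × 1.245614 = 37.3684
bananas: 11.3 × (2.78/2.22) = 11.3 × 1.252252 = 14.1505
coffee: 21.7 × (16.23/17.91) = 21.7 × 0.906198 = 19.6645
Index = Σ wᵢ·(p₁ᵢ/p₀ᵢ) = 3.8338 + 27.2119 + 16.5333 + 37.3684 + 14.1505 + 19.6645 = 118.7624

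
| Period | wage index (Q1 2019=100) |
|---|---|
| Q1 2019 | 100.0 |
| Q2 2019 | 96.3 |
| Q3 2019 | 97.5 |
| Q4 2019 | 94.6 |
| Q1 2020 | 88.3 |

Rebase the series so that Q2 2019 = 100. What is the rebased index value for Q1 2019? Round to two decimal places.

Rebased(Q1 2019) = 100.0 / 96.3 × 100 = 103.8422

103.84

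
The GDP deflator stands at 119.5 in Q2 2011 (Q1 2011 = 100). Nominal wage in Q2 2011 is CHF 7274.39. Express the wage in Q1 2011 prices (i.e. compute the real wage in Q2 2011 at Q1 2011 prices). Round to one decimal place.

Real = Nominal ÷ (Index/100) = 7274.39 ÷ (119.5/100)
     = 7274.39 ÷ 1.195 = 6087.3556

6087.4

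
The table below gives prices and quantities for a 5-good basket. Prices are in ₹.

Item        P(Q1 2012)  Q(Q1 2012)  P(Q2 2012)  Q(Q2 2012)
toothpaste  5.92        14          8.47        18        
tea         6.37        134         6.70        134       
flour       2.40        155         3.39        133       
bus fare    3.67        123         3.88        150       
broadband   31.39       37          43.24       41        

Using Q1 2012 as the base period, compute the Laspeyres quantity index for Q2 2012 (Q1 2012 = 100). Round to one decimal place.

Laspeyres quantity index uses base-period prices as weights.
ΣP(Q1 2012)·Q(Q2 2012) = 5.92×18 + 6.37×134 + 2.40×133 + 3.67×150 + 31.39×41 = 106.56 + 853.58 + 319.2 + 550.5 + 1286.99 = 3116.83
ΣP(Q1 2012)·Q(Q1 2012) = 5.92×14 + 6.37×134 + 2.40×155 + 3.67×123 + 31.39×37 = 82.88 + 853.58 + 372 + 451.41 + 1161.43 = 2921.3
Index = 3116.83 / 2921.3 × 100 = 106.6933

106.7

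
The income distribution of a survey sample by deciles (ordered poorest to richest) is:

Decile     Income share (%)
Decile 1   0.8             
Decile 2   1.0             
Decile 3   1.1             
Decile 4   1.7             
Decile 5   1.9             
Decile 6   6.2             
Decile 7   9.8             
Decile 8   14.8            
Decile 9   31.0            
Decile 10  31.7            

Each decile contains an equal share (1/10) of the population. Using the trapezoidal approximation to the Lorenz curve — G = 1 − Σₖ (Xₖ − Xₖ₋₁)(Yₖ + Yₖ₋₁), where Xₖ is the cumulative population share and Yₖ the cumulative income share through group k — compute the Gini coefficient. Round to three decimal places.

Cumulative income shares Yₖ: 0.0080, 0.0180, 0.0290, 0.0460, 0.0650, 0.1270, 0.2250, 0.3730, 0.6830, 1.0000
Σ (Xₖ−Xₖ₋₁)(Yₖ+Yₖ₋₁) = (1/10)(0.0080+0.0000) + (1/10)(0.0180+0.0080) + (1/10)(0.0290+0.0180) + (1/10)(0.0460+0.0290) + (1/10)(0.0650+0.0460) + (1/10)(0.1270+0.0650) + (1/10)(0.2250+0.1270) + (1/10)(0.3730+0.2250) + (1/10)(0.6830+0.3730) + (1/10)(1.0000+0.6830)
  = 0.0008 + 0.0026 + 0.0047 + 0.0075 + 0.0111 + 0.0192 + 0.0352 + 0.0598 + 0.1056 + 0.1683 = 0.4148
G = 1 − 0.4148 = 0.5852

0.585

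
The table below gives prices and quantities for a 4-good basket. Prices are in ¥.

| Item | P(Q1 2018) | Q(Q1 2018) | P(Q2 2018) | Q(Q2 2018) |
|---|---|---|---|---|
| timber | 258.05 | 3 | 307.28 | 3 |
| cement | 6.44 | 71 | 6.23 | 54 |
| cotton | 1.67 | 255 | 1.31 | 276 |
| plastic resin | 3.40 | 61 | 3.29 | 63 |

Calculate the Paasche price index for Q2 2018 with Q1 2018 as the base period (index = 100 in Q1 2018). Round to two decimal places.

101.67

Paasche price index uses current-period quantities as weights.
ΣP(Q2 2018)·Q(Q2 2018) = 307.28×3 + 6.23×54 + 1.31×276 + 3.29×63 = 921.84 + 336.42 + 361.56 + 207.27 = 1827.09
ΣP(Q1 2018)·Q(Q2 2018) = 258.05×3 + 6.44×54 + 1.67×276 + 3.40×63 = 774.15 + 347.76 + 460.92 + 214.2 = 1797.03
Index = 1827.09 / 1797.03 × 100 = 101.6728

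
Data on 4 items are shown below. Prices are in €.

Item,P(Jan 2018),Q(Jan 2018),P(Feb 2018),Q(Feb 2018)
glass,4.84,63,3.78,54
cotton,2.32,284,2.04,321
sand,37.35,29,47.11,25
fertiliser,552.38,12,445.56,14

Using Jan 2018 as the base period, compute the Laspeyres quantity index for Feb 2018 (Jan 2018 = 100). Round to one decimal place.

111.5

Laspeyres quantity index uses base-period prices as weights.
ΣP(Jan 2018)·Q(Feb 2018) = 4.84×54 + 2.32×321 + 37.35×25 + 552.38×14 = 261.36 + 744.72 + 933.75 + 7733.32 = 9673.15
ΣP(Jan 2018)·Q(Jan 2018) = 4.84×63 + 2.32×284 + 37.35×29 + 552.38×12 = 304.92 + 658.88 + 1083.15 + 6628.56 = 8675.51
Index = 9673.15 / 8675.51 × 100 = 111.4995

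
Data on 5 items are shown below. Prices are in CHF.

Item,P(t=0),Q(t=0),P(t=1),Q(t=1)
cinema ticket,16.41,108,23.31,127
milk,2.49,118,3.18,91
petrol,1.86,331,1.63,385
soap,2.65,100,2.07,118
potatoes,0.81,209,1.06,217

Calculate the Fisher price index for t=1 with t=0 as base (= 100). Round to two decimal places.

123.85

Laspeyres component (base-period weights):
ΣP(t=1)Q(t=0) = 23.31×108 + 3.18×118 + 1.63×331 + 2.07×100 + 1.06×209 = 2517.48 + 375.24 + 539.53 + 207 + 221.54 = 3860.79
ΣP(t=0)Q(t=0) = 16.41×108 + 2.49×118 + 1.86×331 + 2.65×100 + 0.81×209 = 1772.28 + 293.82 + 615.66 + 265 + 169.29 = 3116.05
L = 3860.79 / 3116.05 × 100 = 123.9001
Paasche component (current-period weights):
ΣP(t=1)Q(t=1) = 23.31×127 + 3.18×91 + 1.63×385 + 2.07×118 + 1.06×217 = 2960.37 + 289.38 + 627.55 + 244.26 + 230.02 = 4351.58
ΣP(t=0)Q(t=1) = 16.41×127 + 2.49×91 + 1.86×385 + 2.65×118 + 0.81×217 = 2084.07 + 226.59 + 716.1 + 312.7 + 175.77 = 3515.23
P = 4351.58 / 3515.23 × 100 = 123.7922
Fisher = √(L × P) = √(123.9001 × 123.7922) = 123.8461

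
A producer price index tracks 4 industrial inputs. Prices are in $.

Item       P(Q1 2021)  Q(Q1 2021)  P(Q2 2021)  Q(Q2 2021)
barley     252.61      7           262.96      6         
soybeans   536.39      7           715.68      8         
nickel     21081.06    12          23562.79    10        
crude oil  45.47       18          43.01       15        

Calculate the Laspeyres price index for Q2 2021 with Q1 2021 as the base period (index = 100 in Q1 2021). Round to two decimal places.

111.98

Laspeyres price index uses base-period quantities as weights.
ΣP(Q2 2021)·Q(Q1 2021) = 262.96×7 + 715.68×7 + 23562.79×12 + 43.01×18 = 1840.72 + 5009.76 + 282753.48 + 774.18 = 290378.14
ΣP(Q1 2021)·Q(Q1 2021) = 252.61×7 + 536.39×7 + 21081.06×12 + 45.47×18 = 1768.27 + 3754.73 + 252972.72 + 818.46 = 259314.18
Index = 290378.14 / 259314.18 × 100 = 111.9793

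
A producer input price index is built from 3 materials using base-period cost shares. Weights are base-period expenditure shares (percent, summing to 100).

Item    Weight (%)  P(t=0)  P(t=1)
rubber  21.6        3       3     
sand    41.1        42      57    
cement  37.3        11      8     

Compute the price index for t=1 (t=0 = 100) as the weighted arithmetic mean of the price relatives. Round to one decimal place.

rubber: 21.6 × (3/3) = 21.6 × 1.000000 = 21.6000
sand: 41.1 × (57/42) = 41.1 × 1.357143 = 55.7786
cement: 37.3 × (8/11) = 37.3 × 0.727273 = 27.1273
Index = Σ wᵢ·(p₁ᵢ/p₀ᵢ) = 21.6000 + 55.7786 + 27.1273 = 104.5058

104.5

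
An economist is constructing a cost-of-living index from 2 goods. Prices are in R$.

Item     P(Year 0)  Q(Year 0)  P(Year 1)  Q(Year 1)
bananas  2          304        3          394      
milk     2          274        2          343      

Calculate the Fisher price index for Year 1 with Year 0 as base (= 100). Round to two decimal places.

Laspeyres component (base-period weights):
ΣP(Year 1)Q(Year 0) = 3×304 + 2×274 = 912 + 548 = 1460
ΣP(Year 0)Q(Year 0) = 2×304 + 2×274 = 608 + 548 = 1156
L = 1460 / 1156 × 100 = 126.2976
Paasche component (current-period weights):
ΣP(Year 1)Q(Year 1) = 3×394 + 2×343 = 1182 + 686 = 1868
ΣP(Year 0)Q(Year 1) = 2×394 + 2×343 = 788 + 686 = 1474
P = 1868 / 1474 × 100 = 126.7300
Fisher = √(L × P) = √(126.2976 × 126.7300) = 126.5136

126.51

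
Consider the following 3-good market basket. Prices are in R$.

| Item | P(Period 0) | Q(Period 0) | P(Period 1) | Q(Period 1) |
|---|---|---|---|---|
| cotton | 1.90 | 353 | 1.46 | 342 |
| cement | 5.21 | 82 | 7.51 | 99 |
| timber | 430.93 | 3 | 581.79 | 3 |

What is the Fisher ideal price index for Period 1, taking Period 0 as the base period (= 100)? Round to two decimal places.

Laspeyres component (base-period weights):
ΣP(Period 1)Q(Period 0) = 1.46×353 + 7.51×82 + 581.79×3 = 515.38 + 615.82 + 1745.37 = 2876.57
ΣP(Period 0)Q(Period 0) = 1.90×353 + 5.21×82 + 430.93×3 = 670.7 + 427.22 + 1292.79 = 2390.71
L = 2876.57 / 2390.71 × 100 = 120.3228
Paasche component (current-period weights):
ΣP(Period 1)Q(Period 1) = 1.46×342 + 7.51×99 + 581.79×3 = 499.32 + 743.49 + 1745.37 = 2988.18
ΣP(Period 0)Q(Period 1) = 1.90×342 + 5.21×99 + 430.93×3 = 649.8 + 515.79 + 1292.79 = 2458.38
P = 2988.18 / 2458.38 × 100 = 121.5508
Fisher = √(L × P) = √(120.3228 × 121.5508) = 120.9352

120.94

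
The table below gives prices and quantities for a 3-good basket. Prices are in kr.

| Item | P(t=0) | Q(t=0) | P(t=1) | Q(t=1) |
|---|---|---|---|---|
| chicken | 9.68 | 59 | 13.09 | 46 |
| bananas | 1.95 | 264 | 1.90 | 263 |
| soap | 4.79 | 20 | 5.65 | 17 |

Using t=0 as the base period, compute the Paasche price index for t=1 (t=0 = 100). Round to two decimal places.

115.23

Paasche price index uses current-period quantities as weights.
ΣP(t=1)·Q(t=1) = 13.09×46 + 1.90×263 + 5.65×17 = 602.14 + 499.7 + 96.05 = 1197.89
ΣP(t=0)·Q(t=1) = 9.68×46 + 1.95×263 + 4.79×17 = 445.28 + 512.85 + 81.43 = 1039.56
Index = 1197.89 / 1039.56 × 100 = 115.2305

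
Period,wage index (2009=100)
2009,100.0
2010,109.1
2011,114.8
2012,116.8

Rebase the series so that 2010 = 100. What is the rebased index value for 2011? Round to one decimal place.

Rebased(2011) = 114.8 / 109.1 × 100 = 105.2246

105.2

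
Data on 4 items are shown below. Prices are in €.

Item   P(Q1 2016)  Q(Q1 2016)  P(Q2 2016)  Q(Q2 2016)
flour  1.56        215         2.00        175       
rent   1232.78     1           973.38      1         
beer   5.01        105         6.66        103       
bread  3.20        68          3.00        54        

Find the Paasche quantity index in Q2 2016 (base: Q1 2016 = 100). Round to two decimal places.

94.13

Paasche quantity index uses current-period prices as weights.
ΣP(Q2 2016)·Q(Q2 2016) = 2.00×175 + 973.38×1 + 6.66×103 + 3.00×54 = 350 + 973.38 + 685.98 + 162 = 2171.36
ΣP(Q2 2016)·Q(Q1 2016) = 2.00×215 + 973.38×1 + 6.66×105 + 3.00×68 = 430 + 973.38 + 699.3 + 204 = 2306.68
Index = 2171.36 / 2306.68 × 100 = 94.1336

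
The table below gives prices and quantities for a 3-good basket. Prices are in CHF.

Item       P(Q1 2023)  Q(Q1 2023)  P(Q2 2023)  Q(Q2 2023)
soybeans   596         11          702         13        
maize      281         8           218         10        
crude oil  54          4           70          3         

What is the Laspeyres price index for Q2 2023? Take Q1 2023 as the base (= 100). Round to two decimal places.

108.05

Laspeyres price index uses base-period quantities as weights.
ΣP(Q2 2023)·Q(Q1 2023) = 702×11 + 218×8 + 70×4 = 7722 + 1744 + 280 = 9746
ΣP(Q1 2023)·Q(Q1 2023) = 596×11 + 281×8 + 54×4 = 6556 + 2248 + 216 = 9020
Index = 9746 / 9020 × 100 = 108.0488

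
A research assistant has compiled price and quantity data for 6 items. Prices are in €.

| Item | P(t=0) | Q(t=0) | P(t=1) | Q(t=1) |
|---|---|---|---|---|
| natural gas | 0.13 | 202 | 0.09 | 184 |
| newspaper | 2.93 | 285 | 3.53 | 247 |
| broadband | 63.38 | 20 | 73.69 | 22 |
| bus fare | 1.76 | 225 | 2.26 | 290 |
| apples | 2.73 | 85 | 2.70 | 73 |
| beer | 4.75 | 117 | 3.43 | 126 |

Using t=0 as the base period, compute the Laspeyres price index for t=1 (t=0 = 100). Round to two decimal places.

Laspeyres price index uses base-period quantities as weights.
ΣP(t=1)·Q(t=0) = 0.09×202 + 3.53×285 + 73.69×20 + 2.26×225 + 2.70×85 + 3.43×117 = 18.18 + 1006.05 + 1473.8 + 508.5 + 229.5 + 401.31 = 3637.34
ΣP(t=0)·Q(t=0) = 0.13×202 + 2.93×285 + 63.38×20 + 1.76×225 + 2.73×85 + 4.75×117 = 26.26 + 835.05 + 1267.6 + 396 + 232.05 + 555.75 = 3312.71
Index = 3637.34 / 3312.71 × 100 = 109.7995

109.80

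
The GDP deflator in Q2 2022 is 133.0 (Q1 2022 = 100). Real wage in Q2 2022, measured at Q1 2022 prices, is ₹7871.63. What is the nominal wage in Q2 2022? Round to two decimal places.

10469.27

Nominal = Real × (Index/100) = 7871.63 × (133.0/100)
        = 7871.63 × 1.330 = 10469.2679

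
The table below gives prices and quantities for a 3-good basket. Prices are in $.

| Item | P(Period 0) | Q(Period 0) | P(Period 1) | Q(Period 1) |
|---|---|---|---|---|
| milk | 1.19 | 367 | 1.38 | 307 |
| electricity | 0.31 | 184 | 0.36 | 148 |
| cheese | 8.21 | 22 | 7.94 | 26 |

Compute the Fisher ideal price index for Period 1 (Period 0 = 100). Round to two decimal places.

Laspeyres component (base-period weights):
ΣP(Period 1)Q(Period 0) = 1.38×367 + 0.36×184 + 7.94×22 = 506.46 + 66.24 + 174.68 = 747.38
ΣP(Period 0)Q(Period 0) = 1.19×367 + 0.31×184 + 8.21×22 = 436.73 + 57.04 + 180.62 = 674.39
L = 747.38 / 674.39 × 100 = 110.8231
Paasche component (current-period weights):
ΣP(Period 1)Q(Period 1) = 1.38×307 + 0.36×148 + 7.94×26 = 423.66 + 53.28 + 206.44 = 683.38
ΣP(Period 0)Q(Period 1) = 1.19×307 + 0.31×148 + 8.21×26 = 365.33 + 45.88 + 213.46 = 624.67
P = 683.38 / 624.67 × 100 = 109.3986
Fisher = √(L × P) = √(110.8231 × 109.3986) = 110.1085

110.11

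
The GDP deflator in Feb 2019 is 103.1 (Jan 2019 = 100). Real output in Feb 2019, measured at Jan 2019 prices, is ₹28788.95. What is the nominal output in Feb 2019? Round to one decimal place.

Nominal = Real × (Index/100) = 28788.95 × (103.1/100)
        = 28788.95 × 1.031 = 29681.4074

29681.4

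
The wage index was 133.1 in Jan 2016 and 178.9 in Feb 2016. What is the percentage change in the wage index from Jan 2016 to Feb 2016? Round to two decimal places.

Change = (178.9 − 133.1) / 133.1 × 100
       = 45.8 / 133.1 × 100 = 34.4102%

34.41%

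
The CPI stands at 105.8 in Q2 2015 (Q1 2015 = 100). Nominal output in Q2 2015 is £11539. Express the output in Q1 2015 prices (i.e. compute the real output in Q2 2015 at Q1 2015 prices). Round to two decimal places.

Real = Nominal ÷ (Index/100) = 11539 ÷ (105.8/100)
     = 11539 ÷ 1.058 = 10906.4272

10906.43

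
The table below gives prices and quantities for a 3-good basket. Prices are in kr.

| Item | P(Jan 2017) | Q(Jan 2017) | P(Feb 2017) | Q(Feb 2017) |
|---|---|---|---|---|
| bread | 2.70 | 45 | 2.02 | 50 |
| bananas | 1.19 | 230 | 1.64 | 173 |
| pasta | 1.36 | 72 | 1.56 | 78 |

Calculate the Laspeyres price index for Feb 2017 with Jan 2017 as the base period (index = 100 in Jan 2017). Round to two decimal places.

117.70

Laspeyres price index uses base-period quantities as weights.
ΣP(Feb 2017)·Q(Jan 2017) = 2.02×45 + 1.64×230 + 1.56×72 = 90.9 + 377.2 + 112.32 = 580.42
ΣP(Jan 2017)·Q(Jan 2017) = 2.70×45 + 1.19×230 + 1.36×72 = 121.5 + 273.7 + 97.92 = 493.12
Index = 580.42 / 493.12 × 100 = 117.7036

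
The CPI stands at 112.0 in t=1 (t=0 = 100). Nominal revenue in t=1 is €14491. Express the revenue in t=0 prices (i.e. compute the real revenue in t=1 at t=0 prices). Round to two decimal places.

12938.39

Real = Nominal ÷ (Index/100) = 14491 ÷ (112.0/100)
     = 14491 ÷ 1.120 = 12938.3929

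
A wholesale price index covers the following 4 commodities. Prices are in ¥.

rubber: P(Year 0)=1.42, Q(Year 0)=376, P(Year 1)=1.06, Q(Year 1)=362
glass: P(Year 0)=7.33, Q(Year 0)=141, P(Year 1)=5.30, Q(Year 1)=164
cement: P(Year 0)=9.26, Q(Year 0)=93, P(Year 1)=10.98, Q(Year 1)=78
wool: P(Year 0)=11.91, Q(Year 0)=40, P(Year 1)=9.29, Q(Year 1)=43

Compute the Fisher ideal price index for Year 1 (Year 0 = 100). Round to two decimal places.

Laspeyres component (base-period weights):
ΣP(Year 1)Q(Year 0) = 1.06×376 + 5.30×141 + 10.98×93 + 9.29×40 = 398.56 + 747.3 + 1021.14 + 371.6 = 2538.6
ΣP(Year 0)Q(Year 0) = 1.42×376 + 7.33×141 + 9.26×93 + 11.91×40 = 533.92 + 1033.53 + 861.18 + 476.4 = 2905.03
L = 2538.6 / 2905.03 × 100 = 87.3864
Paasche component (current-period weights):
ΣP(Year 1)Q(Year 1) = 1.06×362 + 5.30×164 + 10.98×78 + 9.29×43 = 383.72 + 869.2 + 856.44 + 399.47 = 2508.83
ΣP(Year 0)Q(Year 1) = 1.42×362 + 7.33×164 + 9.26×78 + 11.91×43 = 514.04 + 1202.12 + 722.28 + 512.13 = 2950.57
P = 2508.83 / 2950.57 × 100 = 85.0287
Fisher = √(L × P) = √(87.3864 × 85.0287) = 86.1994

86.20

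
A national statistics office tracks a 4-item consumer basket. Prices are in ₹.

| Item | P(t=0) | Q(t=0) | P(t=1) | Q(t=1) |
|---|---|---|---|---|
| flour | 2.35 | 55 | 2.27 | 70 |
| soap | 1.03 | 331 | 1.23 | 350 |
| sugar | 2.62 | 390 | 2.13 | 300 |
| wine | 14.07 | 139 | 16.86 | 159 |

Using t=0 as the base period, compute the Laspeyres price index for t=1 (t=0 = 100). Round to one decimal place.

Laspeyres price index uses base-period quantities as weights.
ΣP(t=1)·Q(t=0) = 2.27×55 + 1.23×331 + 2.13×390 + 16.86×139 = 124.85 + 407.13 + 830.7 + 2343.54 = 3706.22
ΣP(t=0)·Q(t=0) = 2.35×55 + 1.03×331 + 2.62×390 + 14.07×139 = 129.25 + 340.93 + 1021.8 + 1955.73 = 3447.71
Index = 3706.22 / 3447.71 × 100 = 107.4980

107.5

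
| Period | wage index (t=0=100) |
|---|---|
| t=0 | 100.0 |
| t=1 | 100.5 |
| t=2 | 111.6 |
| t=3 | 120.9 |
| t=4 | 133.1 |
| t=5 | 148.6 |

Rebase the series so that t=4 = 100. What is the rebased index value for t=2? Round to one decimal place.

83.8

Rebased(t=2) = 111.6 / 133.1 × 100 = 83.8467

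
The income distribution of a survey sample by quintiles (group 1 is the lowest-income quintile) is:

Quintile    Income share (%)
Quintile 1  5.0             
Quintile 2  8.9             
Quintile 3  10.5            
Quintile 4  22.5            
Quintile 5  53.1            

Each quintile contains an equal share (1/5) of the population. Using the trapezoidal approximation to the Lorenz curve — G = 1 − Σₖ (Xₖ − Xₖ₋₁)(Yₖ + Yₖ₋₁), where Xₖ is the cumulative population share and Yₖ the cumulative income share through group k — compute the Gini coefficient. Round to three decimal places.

Cumulative income shares Yₖ: 0.0500, 0.1390, 0.2440, 0.4690, 1.0000
Σ (Xₖ−Xₖ₋₁)(Yₖ+Yₖ₋₁) = (1/5)(0.0500+0.0000) + (1/5)(0.1390+0.0500) + (1/5)(0.2440+0.1390) + (1/5)(0.4690+0.2440) + (1/5)(1.0000+0.4690)
  = 0.0100 + 0.0378 + 0.0766 + 0.1426 + 0.2938 = 0.5608
G = 1 − 0.5608 = 0.4392

0.439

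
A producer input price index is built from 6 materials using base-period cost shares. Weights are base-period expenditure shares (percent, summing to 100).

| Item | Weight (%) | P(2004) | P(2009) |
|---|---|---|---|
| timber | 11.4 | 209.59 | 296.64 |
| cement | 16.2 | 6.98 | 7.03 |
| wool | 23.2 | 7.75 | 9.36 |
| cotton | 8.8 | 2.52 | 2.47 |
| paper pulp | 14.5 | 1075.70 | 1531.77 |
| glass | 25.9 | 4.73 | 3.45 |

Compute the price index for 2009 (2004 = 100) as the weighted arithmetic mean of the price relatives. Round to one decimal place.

timber: 11.4 × (296.64/209.59) = 11.4 × 1.415335 = 16.1348
cement: 16.2 × (7.03/6.98) = 16.2 × 1.007163 = 16.3160
wool: 23.2 × (9.36/7.75) = 23.2 × 1.207742 = 28.0196
cotton: 8.8 × (2.47/2.52) = 8.8 × 0.980159 = 8.6254
paper pulp: 14.5 × (1531.77/1075.70) = 14.5 × 1.423975 = 20.6476
glass: 25.9 × (3.45/4.73) = 25.9 × 0.729387 = 18.8911
Index = Σ wᵢ·(p₁ᵢ/p₀ᵢ) = 16.1348 + 16.3160 + 28.0196 + 8.6254 + 20.6476 + 18.8911 = 108.6346

108.6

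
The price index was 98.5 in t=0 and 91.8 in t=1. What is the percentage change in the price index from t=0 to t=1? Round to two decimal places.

Change = (91.8 − 98.5) / 98.5 × 100
       = -6.7 / 98.5 × 100 = -6.8020%

-6.80%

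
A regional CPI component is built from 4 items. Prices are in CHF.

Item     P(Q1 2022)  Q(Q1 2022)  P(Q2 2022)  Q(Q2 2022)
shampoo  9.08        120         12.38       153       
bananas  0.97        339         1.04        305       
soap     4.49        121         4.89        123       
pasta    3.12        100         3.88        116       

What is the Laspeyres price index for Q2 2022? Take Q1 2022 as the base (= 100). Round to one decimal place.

123.9

Laspeyres price index uses base-period quantities as weights.
ΣP(Q2 2022)·Q(Q1 2022) = 12.38×120 + 1.04×339 + 4.89×121 + 3.88×100 = 1485.6 + 352.56 + 591.69 + 388 = 2817.85
ΣP(Q1 2022)·Q(Q1 2022) = 9.08×120 + 0.97×339 + 4.49×121 + 3.12×100 = 1089.6 + 328.83 + 543.29 + 312 = 2273.72
Index = 2817.85 / 2273.72 × 100 = 123.9313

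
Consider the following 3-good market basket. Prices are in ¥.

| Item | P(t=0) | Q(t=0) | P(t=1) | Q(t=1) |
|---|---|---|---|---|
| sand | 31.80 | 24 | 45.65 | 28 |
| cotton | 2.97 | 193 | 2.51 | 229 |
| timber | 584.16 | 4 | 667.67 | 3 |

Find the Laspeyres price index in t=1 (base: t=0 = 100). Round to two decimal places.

Laspeyres price index uses base-period quantities as weights.
ΣP(t=1)·Q(t=0) = 45.65×24 + 2.51×193 + 667.67×4 = 1095.6 + 484.43 + 2670.68 = 4250.71
ΣP(t=0)·Q(t=0) = 31.80×24 + 2.97×193 + 584.16×4 = 763.2 + 573.21 + 2336.64 = 3673.05
Index = 4250.71 / 3673.05 × 100 = 115.7270

115.73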